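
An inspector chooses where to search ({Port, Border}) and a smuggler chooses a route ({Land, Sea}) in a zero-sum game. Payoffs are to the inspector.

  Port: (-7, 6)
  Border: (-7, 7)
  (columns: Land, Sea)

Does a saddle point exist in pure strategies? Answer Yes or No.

Yes

Row minima: Port → -7, Border → -7; maximin = -7.
Column maxima: Land → -7, Sea → 7; minimax = -7.
maximin = minimax = -7, so a saddle point exists.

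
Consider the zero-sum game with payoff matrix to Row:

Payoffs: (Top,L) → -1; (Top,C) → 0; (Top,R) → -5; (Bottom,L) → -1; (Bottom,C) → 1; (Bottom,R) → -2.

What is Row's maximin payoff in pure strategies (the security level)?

Row minima: Top → -5, Bottom → -2.
The best of these is -2.

-2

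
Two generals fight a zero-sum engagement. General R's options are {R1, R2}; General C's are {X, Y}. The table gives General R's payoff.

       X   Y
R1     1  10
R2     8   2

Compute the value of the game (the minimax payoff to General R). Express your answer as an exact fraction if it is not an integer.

Row minima: R1 → 1, R2 → 2; maximin = 2.
Column maxima: X → 8, Y → 10; minimax = 8.
2 ≠ 8, so there is no saddle point; optimal play is mixed.
Let General R play R1 with probability p. Expected payoff against X: 1p + 8(1−p) = −7p + 8; against Y: 10p + 2(1−p) = 8p + 2.
Setting these equal: −7p + 8 = 8p + 2 ⇒ −15p = -6 ⇒ p = 2/5, and the value is (-7)·(2/5) + 8 = 26/5.
For General C: with q = P(X), equating R1's and R2's payoffs gives −9q + 10 = 6q + 2 ⇒ q = 8/15.

26/5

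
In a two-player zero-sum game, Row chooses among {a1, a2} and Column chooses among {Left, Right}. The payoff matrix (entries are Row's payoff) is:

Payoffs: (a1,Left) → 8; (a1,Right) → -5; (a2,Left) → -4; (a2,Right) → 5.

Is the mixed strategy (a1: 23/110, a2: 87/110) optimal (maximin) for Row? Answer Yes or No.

No

Against Left this mix gives (23/110)·8 + (87/110)·(-4) = -82/55.
Against Right this mix gives (23/110)·(-5) + (87/110)·5 = 32/11.
Column will play Left, holding Row to -82/55. Shifting weight toward the row that does better against Left would raise this floor (the equalizing mix achieves 10/11 against both Left and Right), so the proposed strategy is not optimal.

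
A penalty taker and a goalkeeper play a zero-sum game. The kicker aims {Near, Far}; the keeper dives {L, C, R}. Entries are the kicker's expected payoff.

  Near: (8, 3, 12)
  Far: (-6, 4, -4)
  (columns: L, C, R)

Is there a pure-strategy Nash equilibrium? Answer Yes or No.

Row minima: Near → 3, Far → -6; maximin = 3.
Column maxima: L → 8, C → 4, R → 12; minimax = 4.
3 ≠ 4, so no pure-strategy equilibrium exists.

No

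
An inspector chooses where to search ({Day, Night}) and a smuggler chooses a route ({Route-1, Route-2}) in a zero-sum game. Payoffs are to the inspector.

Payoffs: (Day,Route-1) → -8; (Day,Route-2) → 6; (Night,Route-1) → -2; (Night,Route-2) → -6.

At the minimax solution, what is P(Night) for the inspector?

Row minima: Day → -8, Night → -6; maximin = -6.
Column maxima: Route-1 → -2, Route-2 → 6; minimax = -2.
-6 ≠ -2, so there is no saddle point; optimal play is mixed.
Let the inspector play Day with probability p. Expected payoff against Route-1: (-8)p + (-2)(1−p) = −6p − 2; against Route-2: 6p + (-6)(1−p) = 12p − 6.
Setting these equal: −6p − 2 = 12p − 6 ⇒ −18p = -4 ⇒ p = 2/9, and the value is (-6)·(2/9) − 2 = -10/3.
For the smuggler: with q = P(Route-1), equating Day's and Night's payoffs gives −14q + 6 = 4q − 6 ⇒ q = 2/3.

7/9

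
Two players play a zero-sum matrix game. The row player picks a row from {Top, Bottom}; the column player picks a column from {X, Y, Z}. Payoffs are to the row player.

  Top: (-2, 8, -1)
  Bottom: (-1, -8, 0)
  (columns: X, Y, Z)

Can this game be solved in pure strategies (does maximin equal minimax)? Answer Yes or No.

Row minima: Top → -2, Bottom → -8; maximin = -2.
Column maxima: X → -1, Y → 8, Z → 0; minimax = -1.
-2 ≠ -1, so no pure-strategy equilibrium exists.

No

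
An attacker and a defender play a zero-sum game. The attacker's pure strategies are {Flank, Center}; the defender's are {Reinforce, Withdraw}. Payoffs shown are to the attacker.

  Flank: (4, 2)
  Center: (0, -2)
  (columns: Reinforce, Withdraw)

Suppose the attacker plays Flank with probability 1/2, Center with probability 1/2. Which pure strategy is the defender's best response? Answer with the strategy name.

Withdraw

If the defender plays Reinforce, the attacker's expected payoff is (1/2)·4 + (1/2)·0 = 2.
If the defender plays Withdraw, the attacker's expected payoff is (1/2)·2 + (1/2)·(-2) = 0.
The defender minimizes the attacker's payoff; the smallest is 0, so the best response is Withdraw.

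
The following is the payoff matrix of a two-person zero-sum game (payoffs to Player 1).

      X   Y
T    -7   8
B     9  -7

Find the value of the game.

Row minima: T → -7, B → -7; maximin = -7.
Column maxima: X → 9, Y → 8; minimax = 8.
-7 ≠ 8, so there is no saddle point; optimal play is mixed.
Let Player 1 play T with probability p. Expected payoff against X: (-7)p + 9(1−p) = −16p + 9; against Y: 8p + (-7)(1−p) = 15p − 7.
Setting these equal: −16p + 9 = 15p − 7 ⇒ −31p = -16 ⇒ p = 16/31, and the value is (-16)·(16/31) + 9 = 23/31.
For Player 2: with q = P(X), equating T's and B's payoffs gives −15q + 8 = 16q − 7 ⇒ q = 15/31.

23/31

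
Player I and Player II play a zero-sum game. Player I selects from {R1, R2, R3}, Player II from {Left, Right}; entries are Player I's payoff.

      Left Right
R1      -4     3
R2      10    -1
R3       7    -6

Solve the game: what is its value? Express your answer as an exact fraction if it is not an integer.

13/9

Row minima: R1 → -4, R2 → -1, R3 → -6; maximin = -1.
Column maxima: Left → 10, Right → 3; minimax = 3.
-1 ≠ 3, so there is no saddle point; optimal play is mixed.
R3 is strictly dominated by R2, so Player I never plays it.
On the remaining 2×2 (R1, R2 vs Left, Right):
Let Player I play R1 with probability p. Expected payoff against Left: (-4)p + 10(1−p) = −14p + 10; against Right: 3p + (-1)(1−p) = 4p − 1.
Setting these equal: −14p + 10 = 4p − 1 ⇒ −18p = -11 ⇒ p = 11/18, and the value is (-14)·(11/18) + 10 = 13/9.
For Player II: with q = P(Left), equating R1's and R2's payoffs gives −7q + 3 = 11q − 1 ⇒ q = 2/9.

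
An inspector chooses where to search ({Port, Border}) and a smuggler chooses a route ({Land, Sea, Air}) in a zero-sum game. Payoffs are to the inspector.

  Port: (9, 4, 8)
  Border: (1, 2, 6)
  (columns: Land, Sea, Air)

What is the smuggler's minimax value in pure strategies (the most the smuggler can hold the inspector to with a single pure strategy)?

Column maxima: Land → 9, Sea → 4, Air → 8.
The smallest of these is 4.

4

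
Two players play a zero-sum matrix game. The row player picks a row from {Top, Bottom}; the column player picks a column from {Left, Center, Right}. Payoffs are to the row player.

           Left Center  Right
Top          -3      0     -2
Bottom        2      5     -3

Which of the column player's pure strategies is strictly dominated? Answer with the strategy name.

Left holds the row player's payoff strictly below Center in every row: -3 < 0, 2 < 5.
So Center is strictly dominated for the column player.

Center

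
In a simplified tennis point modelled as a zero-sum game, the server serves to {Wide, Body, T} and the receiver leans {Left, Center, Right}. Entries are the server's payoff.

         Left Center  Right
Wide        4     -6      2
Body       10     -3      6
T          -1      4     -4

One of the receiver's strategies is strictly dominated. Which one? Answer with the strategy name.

Right holds the server's payoff strictly below Left in every row: 2 < 4, 6 < 10, -4 < -1.
So Left is strictly dominated for the receiver.

Left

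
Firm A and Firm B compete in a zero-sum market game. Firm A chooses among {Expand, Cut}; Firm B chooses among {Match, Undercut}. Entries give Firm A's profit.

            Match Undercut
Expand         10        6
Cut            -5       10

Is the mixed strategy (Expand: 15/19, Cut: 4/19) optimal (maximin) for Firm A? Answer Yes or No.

Against Match this mix gives (15/19)·10 + (4/19)·(-5) = 130/19.
Against Undercut this mix gives (15/19)·6 + (4/19)·10 = 130/19.
All of Firm B's active replies (Match, Undercut) yield 130/19, and no column does worse for Firm A. The mix makes Firm B indifferent and guarantees 130/19, so it is optimal.

Yes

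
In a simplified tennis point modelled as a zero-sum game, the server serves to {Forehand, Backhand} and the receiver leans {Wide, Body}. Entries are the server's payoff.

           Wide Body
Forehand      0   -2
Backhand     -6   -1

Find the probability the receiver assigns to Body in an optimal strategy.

Row minima: Forehand → -2, Backhand → -6; maximin = -2.
Column maxima: Wide → 0, Body → -1; minimax = -1.
-2 ≠ -1, so there is no saddle point; optimal play is mixed.
Let the server play Forehand with probability p. Expected payoff against Wide: 0p + (-6)(1−p) = 6p − 6; against Body: (-2)p + (-1)(1−p) = −p − 1.
Setting these equal: 6p − 6 = −p − 1 ⇒ 7p = 5 ⇒ p = 5/7, and the value is (6)·(5/7) − 6 = -12/7.
For the receiver: with q = P(Wide), equating Forehand's and Backhand's payoffs gives 2q − 2 = −5q − 1 ⇒ q = 1/7.

6/7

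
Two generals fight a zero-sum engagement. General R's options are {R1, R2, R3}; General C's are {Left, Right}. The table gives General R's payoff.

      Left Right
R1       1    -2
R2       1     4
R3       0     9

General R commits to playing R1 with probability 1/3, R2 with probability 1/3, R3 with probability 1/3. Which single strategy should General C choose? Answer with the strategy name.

Left

If General C plays Left, General R's expected payoff is (1/3)·1 + (1/3)·1 + (1/3)·0 = 2/3.
If General C plays Right, General R's expected payoff is (1/3)·(-2) + (1/3)·4 + (1/3)·9 = 11/3.
General C minimizes General R's payoff; the smallest is 2/3, so the best response is Left.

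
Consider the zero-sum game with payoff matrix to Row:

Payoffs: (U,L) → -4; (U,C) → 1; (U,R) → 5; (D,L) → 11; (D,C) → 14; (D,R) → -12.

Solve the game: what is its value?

Row minima: U → -4, D → -12; maximin = -4.
Column maxima: L → 11, C → 14, R → 5; minimax = 5.
-4 ≠ 5, so there is no saddle point; optimal play is mixed.
C is strictly dominated by L (it gives Row strictly more in every row), so Column never plays it.
On the remaining 2×2 (U, D vs L, R):
Let Row play U with probability p. Expected payoff against L: (-4)p + 11(1−p) = −15p + 11; against R: 5p + (-12)(1−p) = 17p − 12.
Setting these equal: −15p + 11 = 17p − 12 ⇒ −32p = -23 ⇒ p = 23/32, and the value is (-15)·(23/32) + 11 = 7/32.
For Column: with q = P(L), equating U's and D's payoffs gives −9q + 5 = 23q − 12 ⇒ q = 17/32.

7/32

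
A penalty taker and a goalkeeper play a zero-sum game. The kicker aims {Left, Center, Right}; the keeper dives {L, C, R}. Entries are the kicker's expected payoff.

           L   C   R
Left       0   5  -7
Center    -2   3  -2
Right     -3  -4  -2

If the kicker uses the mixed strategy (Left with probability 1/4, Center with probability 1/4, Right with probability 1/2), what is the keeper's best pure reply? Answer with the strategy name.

R

If the keeper plays L, the kicker's expected payoff is (1/4)·0 + (1/4)·(-2) + (1/2)·(-3) = -2.
If the keeper plays C, the kicker's expected payoff is (1/4)·5 + (1/4)·3 + (1/2)·(-4) = 0.
If the keeper plays R, the kicker's expected payoff is (1/4)·(-7) + (1/4)·(-2) + (1/2)·(-2) = -13/4.
The keeper minimizes the kicker's payoff; the smallest is -13/4, so the best response is R.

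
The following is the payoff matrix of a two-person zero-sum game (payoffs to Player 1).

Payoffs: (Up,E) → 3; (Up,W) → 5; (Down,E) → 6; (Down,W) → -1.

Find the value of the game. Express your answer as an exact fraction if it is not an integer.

Row minima: Up → 3, Down → -1; maximin = 3.
Column maxima: E → 6, W → 5; minimax = 5.
3 ≠ 5, so there is no saddle point; optimal play is mixed.
Let Player 1 play Up with probability p. Expected payoff against E: 3p + 6(1−p) = −3p + 6; against W: 5p + (-1)(1−p) = 6p − 1.
Setting these equal: −3p + 6 = 6p − 1 ⇒ −9p = -7 ⇒ p = 7/9, and the value is (-3)·(7/9) + 6 = 11/3.
For Player 2: with q = P(E), equating Up's and Down's payoffs gives −2q + 5 = 7q − 1 ⇒ q = 2/3.

11/3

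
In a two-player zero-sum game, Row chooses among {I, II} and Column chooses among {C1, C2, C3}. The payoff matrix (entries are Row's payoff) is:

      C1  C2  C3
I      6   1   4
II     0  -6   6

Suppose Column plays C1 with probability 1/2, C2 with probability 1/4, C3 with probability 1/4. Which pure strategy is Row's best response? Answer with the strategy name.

Expected payoff of I: (1/2)·6 + (1/4)·1 + (1/4)·4 = 17/4.
Expected payoff of II: (1/2)·0 + (1/4)·(-6) + (1/4)·6 = 0.
The largest is 17/4, so Row's best response is I.

I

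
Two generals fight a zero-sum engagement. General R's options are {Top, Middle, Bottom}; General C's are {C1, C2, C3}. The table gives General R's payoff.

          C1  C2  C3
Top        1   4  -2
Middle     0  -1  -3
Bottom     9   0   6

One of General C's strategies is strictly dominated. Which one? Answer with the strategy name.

C3 holds General R's payoff strictly below C1 in every row: -2 < 1, -3 < 0, 6 < 9.
So C1 is strictly dominated for General C.

C1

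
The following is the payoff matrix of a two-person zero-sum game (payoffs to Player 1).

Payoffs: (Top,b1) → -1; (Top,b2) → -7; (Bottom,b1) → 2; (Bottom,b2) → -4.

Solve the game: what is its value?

Row minima: Top → -7, Bottom → -4; maximin = -4.
Column maxima: b1 → 2, b2 → -4; minimax = -4.
Since maximin = minimax = -4, there is a saddle point and the value is -4.

-4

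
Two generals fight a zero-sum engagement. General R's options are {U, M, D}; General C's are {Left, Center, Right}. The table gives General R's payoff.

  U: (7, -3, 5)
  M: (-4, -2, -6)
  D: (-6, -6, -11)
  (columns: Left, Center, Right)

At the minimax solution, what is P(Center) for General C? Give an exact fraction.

Row minima: U → -3, M → -6, D → -11; maximin = -3.
Column maxima: Left → 7, Center → -2, Right → 5; minimax = -2.
-3 ≠ -2, so there is no saddle point; optimal play is mixed.
D is strictly dominated by U, so General R never plays it.
Left is strictly dominated by Right (it gives General R strictly more in every row), so General C never plays it.
On the remaining 2×2 (U, M vs Center, Right):
Let General R play U with probability p. Expected payoff against Center: (-3)p + (-2)(1−p) = −p − 2; against Right: 5p + (-6)(1−p) = 11p − 6.
Setting these equal: −p − 2 = 11p − 6 ⇒ −12p = -4 ⇒ p = 1/3, and the value is (-1)·(1/3) − 2 = -7/3.
For General C: with q = P(Center), equating U's and M's payoffs gives −8q + 5 = 4q − 6 ⇒ q = 11/12.

11/12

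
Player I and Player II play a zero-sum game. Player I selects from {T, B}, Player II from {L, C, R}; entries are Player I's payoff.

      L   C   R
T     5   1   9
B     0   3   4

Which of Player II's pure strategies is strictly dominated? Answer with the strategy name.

L holds Player I's payoff strictly below R in every row: 5 < 9, 0 < 4.
So R is strictly dominated for Player II.

R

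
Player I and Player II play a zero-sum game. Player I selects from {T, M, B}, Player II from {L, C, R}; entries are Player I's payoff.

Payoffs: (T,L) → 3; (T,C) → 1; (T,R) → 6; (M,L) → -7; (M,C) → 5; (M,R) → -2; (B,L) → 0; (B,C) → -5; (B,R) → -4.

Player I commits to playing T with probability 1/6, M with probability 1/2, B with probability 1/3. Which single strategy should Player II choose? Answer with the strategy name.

If Player II plays L, Player I's expected payoff is (1/6)·3 + (1/2)·(-7) + (1/3)·0 = -3.
If Player II plays C, Player I's expected payoff is (1/6)·1 + (1/2)·5 + (1/3)·(-5) = 1.
If Player II plays R, Player I's expected payoff is (1/6)·6 + (1/2)·(-2) + (1/3)·(-4) = -4/3.
Player II minimizes Player I's payoff; the smallest is -3, so the best response is L.

L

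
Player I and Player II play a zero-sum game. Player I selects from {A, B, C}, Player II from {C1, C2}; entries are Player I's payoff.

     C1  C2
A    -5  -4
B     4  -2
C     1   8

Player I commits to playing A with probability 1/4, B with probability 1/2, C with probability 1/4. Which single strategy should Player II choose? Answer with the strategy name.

C2

If Player II plays C1, Player I's expected payoff is (1/4)·(-5) + (1/2)·4 + (1/4)·1 = 1.
If Player II plays C2, Player I's expected payoff is (1/4)·(-4) + (1/2)·(-2) + (1/4)·8 = 0.
Player II minimizes Player I's payoff; the smallest is 0, so the best response is C2.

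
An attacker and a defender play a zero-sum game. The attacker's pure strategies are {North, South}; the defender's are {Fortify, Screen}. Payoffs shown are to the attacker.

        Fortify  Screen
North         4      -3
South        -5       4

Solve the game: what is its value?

Row minima: North → -3, South → -5; maximin = -3.
Column maxima: Fortify → 4, Screen → 4; minimax = 4.
-3 ≠ 4, so there is no saddle point; optimal play is mixed.
Let the attacker play North with probability p. Expected payoff against Fortify: 4p + (-5)(1−p) = 9p − 5; against Screen: (-3)p + 4(1−p) = −7p + 4.
Setting these equal: 9p − 5 = −7p + 4 ⇒ 16p = 9 ⇒ p = 9/16, and the value is (9)·(9/16) − 5 = 1/16.
For the defender: with q = P(Fortify), equating North's and South's payoffs gives 7q − 3 = −9q + 4 ⇒ q = 7/16.

1/16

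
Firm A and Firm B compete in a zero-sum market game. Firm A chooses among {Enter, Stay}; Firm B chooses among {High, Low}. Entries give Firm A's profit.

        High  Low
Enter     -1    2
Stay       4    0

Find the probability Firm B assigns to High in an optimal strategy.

Row minima: Enter → -1, Stay → 0; maximin = 0.
Column maxima: High → 4, Low → 2; minimax = 2.
0 ≠ 2, so there is no saddle point; optimal play is mixed.
Let Firm A play Enter with probability p. Expected payoff against High: (-1)p + 4(1−p) = −5p + 4; against Low: 2p + 0(1−p) = 2p.
Setting these equal: −5p + 4 = 2p ⇒ −7p = -4 ⇒ p = 4/7, and the value is (-5)·(4/7) + 4 = 8/7.
For Firm B: with q = P(High), equating Enter's and Stay's payoffs gives −3q + 2 = 4q ⇒ q = 2/7.

2/7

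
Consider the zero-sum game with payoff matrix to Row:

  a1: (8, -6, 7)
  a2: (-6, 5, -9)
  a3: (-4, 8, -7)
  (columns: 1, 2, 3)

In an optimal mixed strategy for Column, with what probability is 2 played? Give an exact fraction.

1/2

Row minima: a1 → -6, a2 → -9, a3 → -7; maximin = -6.
Column maxima: 1 → 8, 2 → 8, 3 → 7; minimax = 7.
-6 ≠ 7, so there is no saddle point; optimal play is mixed.
a2 is strictly dominated by a3, so Row never plays it.
1 is strictly dominated by 3 (it gives Row strictly more in every row), so Column never plays it.
On the remaining 2×2 (a1, a3 vs 2, 3):
Let Row play a1 with probability p. Expected payoff against 2: (-6)p + 8(1−p) = −14p + 8; against 3: 7p + (-7)(1−p) = 14p − 7.
Setting these equal: −14p + 8 = 14p − 7 ⇒ −28p = -15 ⇒ p = 15/28, and the value is (-14)·(15/28) + 8 = 1/2.
For Column: with q = P(2), equating a1's and a3's payoffs gives −13q + 7 = 15q − 7 ⇒ q = 1/2.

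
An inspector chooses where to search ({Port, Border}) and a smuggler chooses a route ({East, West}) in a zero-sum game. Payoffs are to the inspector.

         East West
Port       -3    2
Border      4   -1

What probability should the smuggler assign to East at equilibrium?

Row minima: Port → -3, Border → -1; maximin = -1.
Column maxima: East → 4, West → 2; minimax = 2.
-1 ≠ 2, so there is no saddle point; optimal play is mixed.
Let the inspector play Port with probability p. Expected payoff against East: (-3)p + 4(1−p) = −7p + 4; against West: 2p + (-1)(1−p) = 3p − 1.
Setting these equal: −7p + 4 = 3p − 1 ⇒ −10p = -5 ⇒ p = 1/2, and the value is (-7)·(1/2) + 4 = 1/2.
For the smuggler: with q = P(East), equating Port's and Border's payoffs gives −5q + 2 = 5q − 1 ⇒ q = 3/10.

3/10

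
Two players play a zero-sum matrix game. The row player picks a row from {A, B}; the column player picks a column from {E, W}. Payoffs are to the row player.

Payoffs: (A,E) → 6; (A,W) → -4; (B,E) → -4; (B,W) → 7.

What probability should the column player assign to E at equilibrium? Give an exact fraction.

11/21

Row minima: A → -4, B → -4; maximin = -4.
Column maxima: E → 6, W → 7; minimax = 6.
-4 ≠ 6, so there is no saddle point; optimal play is mixed.
Let the row player play A with probability p. Expected payoff against E: 6p + (-4)(1−p) = 10p − 4; against W: (-4)p + 7(1−p) = −11p + 7.
Setting these equal: 10p − 4 = −11p + 7 ⇒ 21p = 11 ⇒ p = 11/21, and the value is (10)·(11/21) − 4 = 26/21.
For the column player: with q = P(E), equating A's and B's payoffs gives 10q − 4 = −11q + 7 ⇒ q = 11/21.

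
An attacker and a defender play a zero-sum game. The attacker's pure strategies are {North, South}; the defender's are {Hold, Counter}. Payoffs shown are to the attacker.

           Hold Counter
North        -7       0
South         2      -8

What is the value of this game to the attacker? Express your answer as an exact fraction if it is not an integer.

-56/17

Row minima: North → -7, South → -8; maximin = -7.
Column maxima: Hold → 2, Counter → 0; minimax = 0.
-7 ≠ 0, so there is no saddle point; optimal play is mixed.
Let the attacker play North with probability p. Expected payoff against Hold: (-7)p + 2(1−p) = −9p + 2; against Counter: 0p + (-8)(1−p) = 8p − 8.
Setting these equal: −9p + 2 = 8p − 8 ⇒ −17p = -10 ⇒ p = 10/17, and the value is (-9)·(10/17) + 2 = -56/17.
For the defender: with q = P(Hold), equating North's and South's payoffs gives −7q = 10q − 8 ⇒ q = 8/17.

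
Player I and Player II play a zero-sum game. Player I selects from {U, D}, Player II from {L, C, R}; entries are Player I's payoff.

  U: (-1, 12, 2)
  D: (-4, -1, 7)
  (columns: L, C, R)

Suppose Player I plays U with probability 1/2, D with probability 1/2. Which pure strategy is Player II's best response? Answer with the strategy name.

If Player II plays L, Player I's expected payoff is (1/2)·(-1) + (1/2)·(-4) = -5/2.
If Player II plays C, Player I's expected payoff is (1/2)·12 + (1/2)·(-1) = 11/2.
If Player II plays R, Player I's expected payoff is (1/2)·2 + (1/2)·7 = 9/2.
Player II minimizes Player I's payoff; the smallest is -5/2, so the best response is L.

L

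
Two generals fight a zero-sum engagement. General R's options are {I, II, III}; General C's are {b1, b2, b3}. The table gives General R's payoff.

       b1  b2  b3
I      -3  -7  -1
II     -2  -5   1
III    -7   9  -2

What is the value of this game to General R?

Row minima: I → -7, II → -5, III → -7; maximin = -5.
Column maxima: b1 → -2, b2 → 9, b3 → 1; minimax = -2.
-5 ≠ -2, so there is no saddle point; optimal play is mixed.
I is strictly dominated by II, so General R never plays it.
b3 is strictly dominated by b1 (it gives General R strictly more in every row), so General C never plays it.
On the remaining 2×2 (II, III vs b1, b2):
Let General R play II with probability p. Expected payoff against b1: (-2)p + (-7)(1−p) = 5p − 7; against b2: (-5)p + 9(1−p) = −14p + 9.
Setting these equal: 5p − 7 = −14p + 9 ⇒ 19p = 16 ⇒ p = 16/19, and the value is (5)·(16/19) − 7 = -53/19.
For General C: with q = P(b1), equating II's and III's payoffs gives 3q − 5 = −16q + 9 ⇒ q = 14/19.

-53/19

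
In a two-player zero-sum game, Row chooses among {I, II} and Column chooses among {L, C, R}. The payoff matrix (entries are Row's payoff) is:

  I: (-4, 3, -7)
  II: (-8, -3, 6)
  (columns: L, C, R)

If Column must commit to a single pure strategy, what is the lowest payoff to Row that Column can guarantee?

-4

Column maxima: L → -4, C → 3, R → 6.
The smallest of these is -4.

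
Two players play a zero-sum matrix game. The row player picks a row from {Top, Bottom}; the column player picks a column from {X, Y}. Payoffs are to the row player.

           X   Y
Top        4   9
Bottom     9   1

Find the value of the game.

77/13

Row minima: Top → 4, Bottom → 1; maximin = 4.
Column maxima: X → 9, Y → 9; minimax = 9.
4 ≠ 9, so there is no saddle point; optimal play is mixed.
Let the row player play Top with probability p. Expected payoff against X: 4p + 9(1−p) = −5p + 9; against Y: 9p + 1(1−p) = 8p + 1.
Setting these equal: −5p + 9 = 8p + 1 ⇒ −13p = -8 ⇒ p = 8/13, and the value is (-5)·(8/13) + 9 = 77/13.
For the column player: with q = P(X), equating Top's and Bottom's payoffs gives −5q + 9 = 8q + 1 ⇒ q = 8/13.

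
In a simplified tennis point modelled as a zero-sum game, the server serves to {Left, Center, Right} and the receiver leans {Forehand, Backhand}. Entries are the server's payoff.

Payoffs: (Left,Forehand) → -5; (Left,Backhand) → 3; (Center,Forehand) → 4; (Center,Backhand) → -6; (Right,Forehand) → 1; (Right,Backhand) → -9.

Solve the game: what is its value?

-1

Row minima: Left → -5, Center → -6, Right → -9; maximin = -5.
Column maxima: Forehand → 4, Backhand → 3; minimax = 3.
-5 ≠ 3, so there is no saddle point; optimal play is mixed.
Right is strictly dominated by Center, so the server never plays it.
On the remaining 2×2 (Left, Center vs Forehand, Backhand):
Let the server play Left with probability p. Expected payoff against Forehand: (-5)p + 4(1−p) = −9p + 4; against Backhand: 3p + (-6)(1−p) = 9p − 6.
Setting these equal: −9p + 4 = 9p − 6 ⇒ −18p = -10 ⇒ p = 5/9, and the value is (-9)·(5/9) + 4 = -1.
For the receiver: with q = P(Forehand), equating Left's and Center's payoffs gives −8q + 3 = 10q − 6 ⇒ q = 1/2.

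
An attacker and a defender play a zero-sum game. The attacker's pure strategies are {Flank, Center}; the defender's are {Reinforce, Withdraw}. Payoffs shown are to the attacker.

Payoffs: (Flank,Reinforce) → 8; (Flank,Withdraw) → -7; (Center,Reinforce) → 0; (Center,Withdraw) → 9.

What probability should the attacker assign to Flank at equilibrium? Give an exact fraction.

3/8

Row minima: Flank → -7, Center → 0; maximin = 0.
Column maxima: Reinforce → 8, Withdraw → 9; minimax = 8.
0 ≠ 8, so there is no saddle point; optimal play is mixed.
Let the attacker play Flank with probability p. Expected payoff against Reinforce: 8p + 0(1−p) = 8p; against Withdraw: (-7)p + 9(1−p) = −16p + 9.
Setting these equal: 8p = −16p + 9 ⇒ 24p = 9 ⇒ p = 3/8, and the value is (8)·(3/8) = 3.
For the defender: with q = P(Reinforce), equating Flank's and Center's payoffs gives 15q − 7 = −9q + 9 ⇒ q = 2/3.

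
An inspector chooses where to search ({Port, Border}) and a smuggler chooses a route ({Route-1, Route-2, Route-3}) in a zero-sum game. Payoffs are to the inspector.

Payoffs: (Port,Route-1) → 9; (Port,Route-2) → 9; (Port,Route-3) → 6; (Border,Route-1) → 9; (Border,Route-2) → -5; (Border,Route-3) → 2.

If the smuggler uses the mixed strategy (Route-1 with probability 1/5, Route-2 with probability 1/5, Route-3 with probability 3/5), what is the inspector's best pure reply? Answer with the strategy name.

Expected payoff of Port: (1/5)·9 + (1/5)·9 + (3/5)·6 = 36/5.
Expected payoff of Border: (1/5)·9 + (1/5)·(-5) + (3/5)·2 = 2.
The largest is 36/5, so the inspector's best response is Port.

Port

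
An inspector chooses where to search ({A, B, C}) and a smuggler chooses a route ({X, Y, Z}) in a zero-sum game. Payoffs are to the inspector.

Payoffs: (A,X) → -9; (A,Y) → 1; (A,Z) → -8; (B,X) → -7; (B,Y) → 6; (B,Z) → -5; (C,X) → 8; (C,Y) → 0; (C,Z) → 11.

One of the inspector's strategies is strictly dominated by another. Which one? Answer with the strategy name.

A

B gives a strictly higher payoff than A against every column: -7 > -9, 6 > 1, -5 > -8.
So A is strictly dominated and the inspector never plays it.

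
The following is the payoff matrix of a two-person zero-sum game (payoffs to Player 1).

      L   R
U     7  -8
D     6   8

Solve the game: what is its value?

Row minima: U → -8, D → 6; maximin = 6.
Column maxima: L → 7, R → 8; minimax = 7.
6 ≠ 7, so there is no saddle point; optimal play is mixed.
Let Player 1 play U with probability p. Expected payoff against L: 7p + 6(1−p) = p + 6; against R: (-8)p + 8(1−p) = −16p + 8.
Setting these equal: p + 6 = −16p + 8 ⇒ 17p = 2 ⇒ p = 2/17, and the value is (1)·(2/17) + 6 = 104/17.
For Player 2: with q = P(L), equating U's and D's payoffs gives 15q − 8 = −2q + 8 ⇒ q = 16/17.

104/17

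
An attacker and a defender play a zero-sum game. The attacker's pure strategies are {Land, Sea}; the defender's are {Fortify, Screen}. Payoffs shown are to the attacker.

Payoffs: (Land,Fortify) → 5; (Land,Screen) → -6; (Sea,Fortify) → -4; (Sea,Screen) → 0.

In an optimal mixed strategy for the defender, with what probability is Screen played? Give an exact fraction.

3/5

Row minima: Land → -6, Sea → -4; maximin = -4.
Column maxima: Fortify → 5, Screen → 0; minimax = 0.
-4 ≠ 0, so there is no saddle point; optimal play is mixed.
Let the attacker play Land with probability p. Expected payoff against Fortify: 5p + (-4)(1−p) = 9p − 4; against Screen: (-6)p + 0(1−p) = −6p.
Setting these equal: 9p − 4 = −6p ⇒ 15p = 4 ⇒ p = 4/15, and the value is (9)·(4/15) − 4 = -8/5.
For the defender: with q = P(Fortify), equating Land's and Sea's payoffs gives 11q − 6 = −4q ⇒ q = 2/5.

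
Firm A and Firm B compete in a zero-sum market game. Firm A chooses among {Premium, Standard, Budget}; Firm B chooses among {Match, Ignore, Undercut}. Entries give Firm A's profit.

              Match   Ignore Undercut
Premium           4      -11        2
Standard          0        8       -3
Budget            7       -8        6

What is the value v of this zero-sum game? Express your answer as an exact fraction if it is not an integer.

Row minima: Premium → -11, Standard → -3, Budget → -8; maximin = -3.
Column maxima: Match → 7, Ignore → 8, Undercut → 6; minimax = 6.
-3 ≠ 6, so there is no saddle point; optimal play is mixed.
Premium is strictly dominated by Budget, so Firm A never plays it.
Match is strictly dominated by Undercut (it gives Firm A strictly more in every row), so Firm B never plays it.
On the remaining 2×2 (Standard, Budget vs Ignore, Undercut):
Let Firm A play Standard with probability p. Expected payoff against Ignore: 8p + (-8)(1−p) = 16p − 8; against Undercut: (-3)p + 6(1−p) = −9p + 6.
Setting these equal: 16p − 8 = −9p + 6 ⇒ 25p = 14 ⇒ p = 14/25, and the value is (16)·(14/25) − 8 = 24/25.
For Firm B: with q = P(Ignore), equating Standard's and Budget's payoffs gives 11q − 3 = −14q + 6 ⇒ q = 9/25.

24/25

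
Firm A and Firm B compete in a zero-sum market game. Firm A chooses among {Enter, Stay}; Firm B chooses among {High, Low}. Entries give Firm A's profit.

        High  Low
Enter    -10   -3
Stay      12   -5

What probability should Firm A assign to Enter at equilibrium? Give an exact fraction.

17/24

Row minima: Enter → -10, Stay → -5; maximin = -5.
Column maxima: High → 12, Low → -3; minimax = -3.
-5 ≠ -3, so there is no saddle point; optimal play is mixed.
Let Firm A play Enter with probability p. Expected payoff against High: (-10)p + 12(1−p) = −22p + 12; against Low: (-3)p + (-5)(1−p) = 2p − 5.
Setting these equal: −22p + 12 = 2p − 5 ⇒ −24p = -17 ⇒ p = 17/24, and the value is (-22)·(17/24) + 12 = -43/12.
For Firm B: with q = P(High), equating Enter's and Stay's payoffs gives −7q − 3 = 17q − 5 ⇒ q = 1/12.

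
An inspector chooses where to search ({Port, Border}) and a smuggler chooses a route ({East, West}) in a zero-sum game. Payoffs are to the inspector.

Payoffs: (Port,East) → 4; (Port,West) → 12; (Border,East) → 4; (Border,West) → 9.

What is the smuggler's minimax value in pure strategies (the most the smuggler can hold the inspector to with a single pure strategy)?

Column maxima: East → 4, West → 12.
The smallest of these is 4.

4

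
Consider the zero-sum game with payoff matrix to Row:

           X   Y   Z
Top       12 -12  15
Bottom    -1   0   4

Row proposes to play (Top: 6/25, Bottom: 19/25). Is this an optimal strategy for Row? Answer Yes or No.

Against X this mix gives (6/25)·12 + (19/25)·(-1) = 53/25.
Against Y this mix gives (6/25)·(-12) + (19/25)·0 = -72/25.
Against Z this mix gives (6/25)·15 + (19/25)·4 = 166/25.
Column will play Y, holding Row to -72/25. Shifting weight toward the row that does better against Y would raise this floor (the equalizing mix achieves -12/25 against both Y and X), so the proposed strategy is not optimal.

No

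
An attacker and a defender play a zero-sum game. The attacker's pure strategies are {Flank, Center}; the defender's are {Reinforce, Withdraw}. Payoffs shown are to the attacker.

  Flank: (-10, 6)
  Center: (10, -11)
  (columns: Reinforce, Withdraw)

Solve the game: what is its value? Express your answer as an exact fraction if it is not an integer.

Row minima: Flank → -10, Center → -11; maximin = -10.
Column maxima: Reinforce → 10, Withdraw → 6; minimax = 6.
-10 ≠ 6, so there is no saddle point; optimal play is mixed.
Let the attacker play Flank with probability p. Expected payoff against Reinforce: (-10)p + 10(1−p) = −20p + 10; against Withdraw: 6p + (-11)(1−p) = 17p − 11.
Setting these equal: −20p + 10 = 17p − 11 ⇒ −37p = -21 ⇒ p = 21/37, and the value is (-20)·(21/37) + 10 = -50/37.
For the defender: with q = P(Reinforce), equating Flank's and Center's payoffs gives −16q + 6 = 21q − 11 ⇒ q = 17/37.

-50/37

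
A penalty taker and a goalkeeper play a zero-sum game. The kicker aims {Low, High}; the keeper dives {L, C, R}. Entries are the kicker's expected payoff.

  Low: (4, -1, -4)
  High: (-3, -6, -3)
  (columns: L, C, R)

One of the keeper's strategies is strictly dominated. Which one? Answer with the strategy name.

L

C holds the kicker's payoff strictly below L in every row: -1 < 4, -6 < -3.
So L is strictly dominated for the keeper.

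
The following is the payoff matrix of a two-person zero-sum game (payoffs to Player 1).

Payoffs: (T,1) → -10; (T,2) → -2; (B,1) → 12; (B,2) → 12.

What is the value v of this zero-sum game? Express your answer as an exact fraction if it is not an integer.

Row minima: T → -10, B → 12; maximin = 12.
Column maxima: 1 → 12, 2 → 12; minimax = 12.
Since maximin = minimax = 12, there is a saddle point and the value is 12.

12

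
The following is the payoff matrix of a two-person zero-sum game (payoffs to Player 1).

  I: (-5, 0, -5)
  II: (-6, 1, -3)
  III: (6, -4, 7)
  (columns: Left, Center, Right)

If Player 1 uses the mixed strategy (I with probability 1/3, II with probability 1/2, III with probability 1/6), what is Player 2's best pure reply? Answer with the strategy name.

If Player 2 plays Left, Player 1's expected payoff is (1/3)·(-5) + (1/2)·(-6) + (1/6)·6 = -11/3.
If Player 2 plays Center, Player 1's expected payoff is (1/3)·0 + (1/2)·1 + (1/6)·(-4) = -1/6.
If Player 2 plays Right, Player 1's expected payoff is (1/3)·(-5) + (1/2)·(-3) + (1/6)·7 = -2.
Player 2 minimizes Player 1's payoff; the smallest is -11/3, so the best response is Left.

Left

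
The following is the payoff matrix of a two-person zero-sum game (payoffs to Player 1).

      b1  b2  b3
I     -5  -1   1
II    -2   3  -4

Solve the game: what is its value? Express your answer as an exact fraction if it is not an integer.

-11/4

Row minima: I → -5, II → -4; maximin = -4.
Column maxima: b1 → -2, b2 → 3, b3 → 1; minimax = -2.
-4 ≠ -2, so there is no saddle point; optimal play is mixed.
b2 is strictly dominated by b1 (it gives Player 1 strictly more in every row), so Player 2 never plays it.
On the remaining 2×2 (I, II vs b1, b3):
Let Player 1 play I with probability p. Expected payoff against b1: (-5)p + (-2)(1−p) = −3p − 2; against b3: 1p + (-4)(1−p) = 5p − 4.
Setting these equal: −3p − 2 = 5p − 4 ⇒ −8p = -2 ⇒ p = 1/4, and the value is (-3)·(1/4) − 2 = -11/4.
For Player 2: with q = P(b1), equating I's and II's payoffs gives −6q + 1 = 2q − 4 ⇒ q = 5/8.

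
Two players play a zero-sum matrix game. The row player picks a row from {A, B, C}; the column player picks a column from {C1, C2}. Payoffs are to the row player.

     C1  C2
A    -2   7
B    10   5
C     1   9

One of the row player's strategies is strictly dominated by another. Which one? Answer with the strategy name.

C gives a strictly higher payoff than A against every column: 1 > -2, 9 > 7.
So A is strictly dominated and the row player never plays it.

A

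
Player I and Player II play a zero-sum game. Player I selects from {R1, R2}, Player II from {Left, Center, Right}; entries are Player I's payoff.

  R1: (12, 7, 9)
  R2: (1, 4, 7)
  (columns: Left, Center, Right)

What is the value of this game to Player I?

7

Row minima: R1 → 7, R2 → 1; maximin = 7.
Column maxima: Left → 12, Center → 7, Right → 9; minimax = 7.
Since maximin = minimax = 7, there is a saddle point and the value is 7.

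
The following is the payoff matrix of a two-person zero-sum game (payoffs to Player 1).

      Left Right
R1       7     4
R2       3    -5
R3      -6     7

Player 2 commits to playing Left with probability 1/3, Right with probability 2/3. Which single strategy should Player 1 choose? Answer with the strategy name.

R1

Expected payoff of R1: (1/3)·7 + (2/3)·4 = 5.
Expected payoff of R2: (1/3)·3 + (2/3)·(-5) = -7/3.
Expected payoff of R3: (1/3)·(-6) + (2/3)·7 = 8/3.
The largest is 5, so Player 1's best response is R1.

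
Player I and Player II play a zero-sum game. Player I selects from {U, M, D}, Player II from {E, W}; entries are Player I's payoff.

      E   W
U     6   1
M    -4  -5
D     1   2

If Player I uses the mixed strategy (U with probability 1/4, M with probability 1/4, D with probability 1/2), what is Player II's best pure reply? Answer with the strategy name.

W

If Player II plays E, Player I's expected payoff is (1/4)·6 + (1/4)·(-4) + (1/2)·1 = 1.
If Player II plays W, Player I's expected payoff is (1/4)·1 + (1/4)·(-5) + (1/2)·2 = 0.
Player II minimizes Player I's payoff; the smallest is 0, so the best response is W.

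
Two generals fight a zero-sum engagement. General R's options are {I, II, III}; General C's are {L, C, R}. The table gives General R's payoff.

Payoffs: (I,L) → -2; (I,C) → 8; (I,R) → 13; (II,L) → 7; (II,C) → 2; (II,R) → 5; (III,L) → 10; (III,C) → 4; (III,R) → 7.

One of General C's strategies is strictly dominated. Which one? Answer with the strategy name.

R

C holds General R's payoff strictly below R in every row: 8 < 13, 2 < 5, 4 < 7.
So R is strictly dominated for General C.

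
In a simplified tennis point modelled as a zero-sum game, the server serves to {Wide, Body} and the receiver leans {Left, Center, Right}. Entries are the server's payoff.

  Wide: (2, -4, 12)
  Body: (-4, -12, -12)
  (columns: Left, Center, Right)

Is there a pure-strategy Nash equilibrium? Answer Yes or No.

Yes

Row minima: Wide → -4, Body → -12; maximin = -4.
Column maxima: Left → 2, Center → -4, Right → 12; minimax = -4.
maximin = minimax = -4, so a saddle point exists.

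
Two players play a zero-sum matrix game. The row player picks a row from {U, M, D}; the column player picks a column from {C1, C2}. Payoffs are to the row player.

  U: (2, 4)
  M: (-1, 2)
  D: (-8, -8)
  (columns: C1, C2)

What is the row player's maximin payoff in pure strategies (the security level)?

Row minima: U → 2, M → -1, D → -8.
The best of these is 2.

2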